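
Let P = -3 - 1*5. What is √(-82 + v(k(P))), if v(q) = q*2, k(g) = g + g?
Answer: I*√114 ≈ 10.677*I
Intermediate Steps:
P = -8 (P = -3 - 5 = -8)
k(g) = 2*g
v(q) = 2*q
√(-82 + v(k(P))) = √(-82 + 2*(2*(-8))) = √(-82 + 2*(-16)) = √(-82 - 32) = √(-114) = I*√114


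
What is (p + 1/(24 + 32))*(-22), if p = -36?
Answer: 22165/28 ≈ 791.61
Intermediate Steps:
(p + 1/(24 + 32))*(-22) = (-36 + 1/(24 + 32))*(-22) = (-36 + 1/56)*(-22) = -2015/56*(-22) = 22165/28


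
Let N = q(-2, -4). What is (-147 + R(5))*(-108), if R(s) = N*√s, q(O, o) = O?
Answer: 15876 + 216*√5 ≈ 16359.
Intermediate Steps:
N = -2
R(s) = -2*√s
(-147 + R(5))*(-108) = (-147 - 2*√5)*(-108) = 15876 + 216*√5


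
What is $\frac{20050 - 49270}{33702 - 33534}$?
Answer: $- \frac{2435}{14} \approx -173.93$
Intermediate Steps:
$\frac{20050 - 49270}{33702 - 33534} = - \frac{29220}{168} = \left(-29220\right) \frac{1}{168} = - \frac{2435}{14}$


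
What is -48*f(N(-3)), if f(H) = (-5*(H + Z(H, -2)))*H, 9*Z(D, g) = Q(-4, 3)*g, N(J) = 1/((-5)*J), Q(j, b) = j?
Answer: 688/45 ≈ 15.289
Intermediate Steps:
N(J) = -1/(5*J)
Z(D, g) = -4*g/9 (Z(D, g) = (-4*g)/9 = -4*g/9)
f(H) = H*(-40/9 - 5*H) (f(H) = (-5*(H - 4/9*(-2)))*H = (-5*(H + 8/9))*H = (-5*(8/9 + H))*H = (-40/9 - 5*H)*H = H*(-40/9 - 5*H))
-48*f(N(-3)) = -(-80)*(-⅕/(-3))*(8 + 9*(-⅕/(-3)))/3 = -(-80)*(-⅕*(-⅓))*(8 + 9*(-⅕*(-⅓)))/3 = -(-80)*(8 + 9*(1/15))/(3*15) = -(-80)*(8 + ⅗)/(3*15) = -(-80)*43/(3*15*5) = -48*(-43/135) = 688/45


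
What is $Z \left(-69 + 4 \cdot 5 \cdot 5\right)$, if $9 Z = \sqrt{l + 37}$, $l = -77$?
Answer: $\frac{62 i \sqrt{10}}{9} \approx 21.785 i$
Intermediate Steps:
$Z = \frac{2 i \sqrt{10}}{9}$ ($Z = \frac{\sqrt{-77 + 37}}{9} = \frac{\sqrt{-40}}{9} = \frac{2 i \sqrt{10}}{9} \approx 0.70273 i$)
$Z \left(-69 + 4 \cdot 5 \cdot 5\right) = \frac{2 i \sqrt{10}}{9} \left(-69 + 4 \cdot 5 \cdot 5\right) = \frac{2 i \sqrt{10}}{9} \left(-69 + 20 \cdot 5\right) = \frac{2 i \sqrt{10}}{9} \left(-69 + 100\right) = \frac{2 i \sqrt{10}}{9} \cdot 31 = \frac{62 i \sqrt{10}}{9}$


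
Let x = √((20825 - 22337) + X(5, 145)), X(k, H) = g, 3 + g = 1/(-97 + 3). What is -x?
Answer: -I*√13386634/94 ≈ -38.923*I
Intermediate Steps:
g = -283/94 (g = -3 + 1/(-97 + 3) = -3 + 1/(-94) = -3 - 1/94 = -283/94 ≈ -3.0106)
X(k, H) = -283/94
x = I*√13386634/94 (x = √((20825 - 22337) - 283/94) = √(-1512 - 283/94) = √(-142411/94) = I*√13386634/94 ≈ 38.923*I)
-x = -I*√13386634/94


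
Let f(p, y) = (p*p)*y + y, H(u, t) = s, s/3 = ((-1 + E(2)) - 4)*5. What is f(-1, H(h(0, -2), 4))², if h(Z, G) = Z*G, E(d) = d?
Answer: 8100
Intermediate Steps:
h(Z, G) = G*Z
s = -45 (s = 3*(((-1 + 2) - 4)*5) = 3*((1 - 4)*5) = 3*(-3*5) = 3*(-15) = -45)
H(u, t) = -45
f(p, y) = y + y*p² (f(p, y) = p²*y + y = y*p² + y = y + y*p²)
f(-1, H(h(0, -2), 4))² = (-45*(1 + (-1)²))² = (-45*(1 + 1))² = (-45*2)² = (-90)² = 8100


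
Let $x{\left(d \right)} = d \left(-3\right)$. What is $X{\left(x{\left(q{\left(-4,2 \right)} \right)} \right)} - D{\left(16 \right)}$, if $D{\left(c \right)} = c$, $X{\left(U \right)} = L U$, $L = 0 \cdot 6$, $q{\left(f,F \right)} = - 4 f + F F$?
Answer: $-16$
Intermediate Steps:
$q{\left(f,F \right)} = F^{2} - 4 f$ ($q{\left(f,F \right)} = - 4 f + F^{2} = F^{2} - 4 f$)
$x{\left(d \right)} = - 3 d$
$L = 0$
$X{\left(U \right)} = 0$ ($X{\left(U \right)} = 0 U = 0$)
$X{\left(x{\left(q{\left(-4,2 \right)} \right)} \right)} - D{\left(16 \right)} = 0 - 16 = -16$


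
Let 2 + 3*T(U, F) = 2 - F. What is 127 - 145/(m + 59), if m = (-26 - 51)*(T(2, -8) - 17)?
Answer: 442541/3488 ≈ 126.88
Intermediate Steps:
T(U, F) = -F/3 (T(U, F) = -⅔ + (2 - F)/3 = -⅔ + (⅔ - F/3) = -F/3)
m = 3311/3 (m = (-26 - 51)*(-⅓*(-8) - 17) = -77*(8/3 - 17) = -77*(-43/3) = 3311/3 ≈ 1103.7)
127 - 145/(m + 59) = 127 - 145/(3311/3 + 59) = 127 - 145/3488/3 = 127 - 145*3/3488 = 127 - 435/3488 = 442541/3488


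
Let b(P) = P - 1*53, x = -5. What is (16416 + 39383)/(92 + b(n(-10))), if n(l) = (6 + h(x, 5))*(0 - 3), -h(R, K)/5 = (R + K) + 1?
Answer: 55799/36 ≈ 1550.0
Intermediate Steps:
h(R, K) = -5 - 5*K - 5*R (h(R, K) = -5*((R + K) + 1) = -5*((K + R) + 1) = -5*(1 + K + R) = -5 - 5*K - 5*R)
n(l) = -3 (n(l) = (6 + (-5 - 5*5 - 5*(-5)))*(0 - 3) = (6 + (-5 - 25 + 25))*(-3) = (6 - 5)*(-3) = 1*(-3) = -3)
b(P) = -53 + P (b(P) = P - 53 = -53 + P)
(16416 + 39383)/(92 + b(n(-10))) = (16416 + 39383)/(92 + (-53 - 3)) = 55799/(92 - 56) = 55799/36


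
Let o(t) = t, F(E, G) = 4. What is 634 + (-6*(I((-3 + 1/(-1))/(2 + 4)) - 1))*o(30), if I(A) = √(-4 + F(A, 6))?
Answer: 814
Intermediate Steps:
I(A) = 0 (I(A) = √(-4 + 4) = √0 = 0)
634 + (-6*(I((-3 + 1/(-1))/(2 + 4)) - 1))*o(30) = 634 - 6*(0 - 1)*30 = 634 - 6*(-1)*30 = 634 + 6*30 = 634 + 180 = 814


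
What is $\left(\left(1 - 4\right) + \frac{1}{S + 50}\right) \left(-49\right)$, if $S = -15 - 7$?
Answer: $\frac{581}{4} \approx 145.25$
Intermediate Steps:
$S = -22$
$\left(\left(1 - 4\right) + \frac{1}{S + 50}\right) \left(-49\right) = \left(\left(1 - 4\right) + \frac{1}{-22 + 50}\right) \left(-49\right) = \left(-3 + \frac{1}{28}\right) \left(-49\right) = \left(- \frac{83}{28}\right) \left(-49\right) = \frac{581}{4}$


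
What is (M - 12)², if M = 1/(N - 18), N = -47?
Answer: 609961/4225 ≈ 144.37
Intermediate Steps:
M = -1/65 (M = 1/(-47 - 18) = 1/(-65) = -1/65 ≈ -0.015385)
(M - 12)² = (-1/65 - 12)² = (-781/65)² = 609961/4225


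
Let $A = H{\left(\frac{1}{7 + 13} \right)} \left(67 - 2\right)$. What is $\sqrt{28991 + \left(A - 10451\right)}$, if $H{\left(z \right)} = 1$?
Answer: $61 \sqrt{5} \approx 136.4$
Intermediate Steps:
$A = 65$ ($A = 1 \left(67 - 2\right) = 1 \cdot 65 = 65$)
$\sqrt{28991 + \left(A - 10451\right)} = \sqrt{28991 + \left(65 - 10451\right)} = \sqrt{28991 - 10386} = \sqrt{18605} = 61 \sqrt{5}$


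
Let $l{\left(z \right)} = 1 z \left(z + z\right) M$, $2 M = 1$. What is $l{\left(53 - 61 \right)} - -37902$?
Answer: $37966$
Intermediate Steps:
$M = \frac{1}{2}$ ($M = \frac{1}{2} \cdot 1 = \frac{1}{2} \approx 0.5$)
$l{\left(z \right)} = z^{2}$ ($l{\left(z \right)} = 1 z \left(z + z\right) \frac{1}{2} = z 2 z \frac{1}{2} = z z = z^{2}$)
$l{\left(53 - 61 \right)} - -37902 = \left(53 - 61\right)^{2} - -37902 = \left(-8\right)^{2} + 37902 = 64 + 37902 = 37966$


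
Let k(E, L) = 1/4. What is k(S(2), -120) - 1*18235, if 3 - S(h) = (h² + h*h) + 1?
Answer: -72939/4 ≈ -18235.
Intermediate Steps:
S(h) = 2 - 2*h² (S(h) = 3 - ((h² + h*h) + 1) = 3 - ((h² + h²) + 1) = 3 - (2*h² + 1) = 3 - (1 + 2*h²) = 3 + (-1 - 2*h²) = 2 - 2*h²)
k(E, L) = ¼
k(S(2), -120) - 1*18235 = ¼ - 1*18235 = ¼ - 18235 = -72939/4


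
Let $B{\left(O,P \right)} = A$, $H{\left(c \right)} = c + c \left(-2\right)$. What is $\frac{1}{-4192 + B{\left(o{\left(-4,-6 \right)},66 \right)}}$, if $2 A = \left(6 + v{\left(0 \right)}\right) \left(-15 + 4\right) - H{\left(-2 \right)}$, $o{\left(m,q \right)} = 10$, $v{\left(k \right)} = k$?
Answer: $- \frac{1}{4226} \approx -0.00023663$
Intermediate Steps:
$H{\left(c \right)} = - c$ ($H{\left(c \right)} = c - 2 c = - c$)
$A = -34$ ($A = \frac{\left(6 + 0\right) \left(-15 + 4\right) - \left(-1\right) \left(-2\right)}{2} = \frac{6 \left(-11\right) - 2}{2} = \frac{-66 - 2}{2} = \frac{1}{2} \left(-68\right) = -34$)
$B{\left(O,P \right)} = -34$
$\frac{1}{-4192 + B{\left(o{\left(-4,-6 \right)},66 \right)}} = \frac{1}{-4192 - 34} = \frac{1}{-4226} = - \frac{1}{4226}$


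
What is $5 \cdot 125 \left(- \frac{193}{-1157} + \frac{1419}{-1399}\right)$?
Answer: $- \frac{857360000}{1618643} \approx -529.68$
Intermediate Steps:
$5 \cdot 125 \left(- \frac{193}{-1157} + \frac{1419}{-1399}\right) = 625 \left(\left(-193\right) \left(- \frac{1}{1157}\right) + 1419 \left(- \frac{1}{1399}\right)\right) = 625 \left(\frac{193}{1157} - \frac{1419}{1399}\right) = 625 \left(- \frac{1371776}{1618643}\right) = - \frac{857360000}{1618643}$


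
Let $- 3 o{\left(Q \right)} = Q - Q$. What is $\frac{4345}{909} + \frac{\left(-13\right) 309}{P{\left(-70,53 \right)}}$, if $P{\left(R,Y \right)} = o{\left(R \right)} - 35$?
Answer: $\frac{3803528}{31815} \approx 119.55$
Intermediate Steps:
$o{\left(Q \right)} = 0$ ($o{\left(Q \right)} = - \frac{Q - Q}{3} = \left(- \frac{1}{3}\right) 0 = 0$)
$P{\left(R,Y \right)} = -35$ ($P{\left(R,Y \right)} = 0 - 35 = -35$)
$\frac{4345}{909} + \frac{\left(-13\right) 309}{P{\left(-70,53 \right)}} = \frac{4345}{909} + \frac{\left(-13\right) 309}{-35} = 4345 \cdot \frac{1}{909} - - \frac{4017}{35} = \frac{4345}{909} + \frac{4017}{35} = \frac{3803528}{31815}$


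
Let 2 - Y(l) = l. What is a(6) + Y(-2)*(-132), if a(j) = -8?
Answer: -536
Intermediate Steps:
Y(l) = 2 - l
a(6) + Y(-2)*(-132) = -8 + (2 - 1*(-2))*(-132) = -8 + (2 + 2)*(-132) = -8 + 4*(-132) = -8 - 528 = -536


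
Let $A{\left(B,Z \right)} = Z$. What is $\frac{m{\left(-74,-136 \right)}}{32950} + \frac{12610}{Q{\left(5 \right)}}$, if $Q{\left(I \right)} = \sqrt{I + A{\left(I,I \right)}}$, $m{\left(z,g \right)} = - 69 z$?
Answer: $\frac{2553}{16475} + 1261 \sqrt{10} \approx 3987.8$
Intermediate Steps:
$Q{\left(I \right)} = \sqrt{2} \sqrt{I}$ ($Q{\left(I \right)} = \sqrt{I + I} = \sqrt{2 I} = \sqrt{2} \sqrt{I}$)
$\frac{m{\left(-74,-136 \right)}}{32950} + \frac{12610}{Q{\left(5 \right)}} = \frac{\left(-69\right) \left(-74\right)}{32950} + \frac{12610}{\sqrt{2} \sqrt{5}} = 5106 \cdot \frac{1}{32950} + \frac{12610}{\sqrt{10}} = \frac{2553}{16475} + 12610 \frac{\sqrt{10}}{10} = \frac{2553}{16475} + 1261 \sqrt{10}$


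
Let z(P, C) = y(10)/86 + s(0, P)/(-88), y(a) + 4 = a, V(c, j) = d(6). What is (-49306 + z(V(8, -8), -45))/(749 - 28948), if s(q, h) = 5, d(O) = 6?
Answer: 186573855/106705016 ≈ 1.7485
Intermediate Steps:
V(c, j) = 6
y(a) = -4 + a
z(P, C) = 49/3784 (z(P, C) = (-4 + 10)/86 + 5/(-88) = 6*(1/86) + 5*(-1/88) = 3/43 - 5/88 = 49/3784)
(-49306 + z(V(8, -8), -45))/(749 - 28948) = (-49306 + 49/3784)/(749 - 28948) = -186573855/3784/(-28199) = -186573855/3784*(-1/28199) = 186573855/106705016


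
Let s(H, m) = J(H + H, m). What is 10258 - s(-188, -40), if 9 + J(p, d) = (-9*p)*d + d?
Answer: 145667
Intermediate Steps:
J(p, d) = -9 + d - 9*d*p (J(p, d) = -9 + ((-9*p)*d + d) = -9 + (-9*d*p + d) = -9 + (d - 9*d*p) = -9 + d - 9*d*p)
s(H, m) = -9 + m - 18*H*m (s(H, m) = -9 + m - 9*m*(H + H) = -9 + m - 9*m*2*H = -9 + m - 18*H*m)
10258 - s(-188, -40) = 10258 - (-9 - 40 - 18*(-188)*(-40)) = 10258 - (-9 - 40 - 135360) = 10258 - 1*(-135409) = 10258 + 135409 = 145667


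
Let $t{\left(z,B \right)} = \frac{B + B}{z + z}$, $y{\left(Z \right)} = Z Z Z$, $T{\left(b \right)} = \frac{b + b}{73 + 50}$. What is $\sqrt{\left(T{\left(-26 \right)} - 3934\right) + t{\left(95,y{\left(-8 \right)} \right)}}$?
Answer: $\frac{i \sqrt{537938909610}}{11685} \approx 62.768 i$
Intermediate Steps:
$T{\left(b \right)} = \frac{2 b}{123}$
$y{\left(Z \right)} = Z^{3}$ ($y{\left(Z \right)} = Z^{2} Z = Z^{3}$)
$t{\left(z,B \right)} = \frac{B}{z}$ ($t{\left(z,B \right)} = \frac{2 B}{2 z} = 2 B \frac{1}{2 z} = \frac{B}{z}$)
$\sqrt{\left(T{\left(-26 \right)} - 3934\right) + t{\left(95,y{\left(-8 \right)} \right)}} = \sqrt{\left(\frac{2}{123} \left(-26\right) - 3934\right) + \frac{\left(-8\right)^{3}}{95}} = \sqrt{\left(- \frac{52}{123} - 3934\right) - \frac{512}{95}} = \sqrt{- \frac{483934}{123} - \frac{512}{95}} = \sqrt{- \frac{46036706}{11685}} = \frac{i \sqrt{537938909610}}{11685}$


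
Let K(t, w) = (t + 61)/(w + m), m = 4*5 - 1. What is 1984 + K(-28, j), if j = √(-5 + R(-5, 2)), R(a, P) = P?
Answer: 722803/364 - 33*I*√3/364 ≈ 1985.7 - 0.15703*I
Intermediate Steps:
m = 19 (m = 20 - 1 = 19)
j = I*√3 (j = √(-5 + 2) = √(-3) = I*√3 ≈ 1.732*I)
K(t, w) = (61 + t)/(19 + w) (K(t, w) = (t + 61)/(w + 19) = (61 + t)/(19 + w))
1984 + K(-28, j) = 1984 + (61 - 28)/(19 + I*√3) = 1984 + 33/(19 + I*√3)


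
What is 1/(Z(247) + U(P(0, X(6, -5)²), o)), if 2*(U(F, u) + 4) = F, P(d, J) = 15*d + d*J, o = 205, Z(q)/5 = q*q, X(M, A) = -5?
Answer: 1/305041 ≈ 3.2782e-6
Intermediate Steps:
Z(q) = 5*q² (Z(q) = 5*(q*q) = 5*q²)
P(d, J) = 15*d + J*d
U(F, u) = -4 + F/2
1/(Z(247) + U(P(0, X(6, -5)²), o)) = 1/(5*247² + (-4 + (0*(15 + (-5)²))/2)) = 1/(5*61009 + (-4 + (0*(15 + 25))/2)) = 1/(305045 + (-4 + (0*40)/2)) = 1/(305045 + (-4 + (½)*0)) = 1/(305045 + (-4 + 0)) = 1/(305045 - 4) = 1/305041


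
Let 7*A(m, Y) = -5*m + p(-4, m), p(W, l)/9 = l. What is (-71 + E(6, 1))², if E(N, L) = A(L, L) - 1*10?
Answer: 316969/49 ≈ 6468.8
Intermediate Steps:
p(W, l) = 9*l
A(m, Y) = 4*m/7 (A(m, Y) = (-5*m + 9*m)/7 = (4*m)/7 = 4*m/7)
E(N, L) = -10 + 4*L/7 (E(N, L) = 4*L/7 - 1*10 = 4*L/7 - 10 = -10 + 4*L/7)
(-71 + E(6, 1))² = (-71 + (-10 + (4/7)*1))² = (-71 + (-10 + 4/7))² = (-71 - 66/7)² = (-563/7)² = 316969/49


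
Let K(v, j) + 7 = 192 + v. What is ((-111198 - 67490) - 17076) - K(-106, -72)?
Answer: -195843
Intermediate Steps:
K(v, j) = 185 + v (K(v, j) = -7 + (192 + v) = 185 + v)
((-111198 - 67490) - 17076) - K(-106, -72) = ((-111198 - 67490) - 17076) - (185 - 106) = (-178688 - 17076) - 1*79 = -195764 - 79 = -195843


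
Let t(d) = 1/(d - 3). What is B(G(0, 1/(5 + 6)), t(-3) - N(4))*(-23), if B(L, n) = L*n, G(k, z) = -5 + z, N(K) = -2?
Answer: 207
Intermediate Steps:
t(d) = 1/(-3 + d)
B(G(0, 1/(5 + 6)), t(-3) - N(4))*(-23) = ((-5 + 1/(5 + 6))*(1/(-3 - 3) - 1*(-2)))*(-23) = ((-5 + 1/11)*(1/(-6) + 2))*(-23) = ((-5 + 1/11)*(-⅙ + 2))*(-23) = -54/11*11/6*(-23) = -9*(-23) = 207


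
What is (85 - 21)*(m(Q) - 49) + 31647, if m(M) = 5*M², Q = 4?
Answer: 33631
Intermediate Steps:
(85 - 21)*(m(Q) - 49) + 31647 = (85 - 21)*(5*4² - 49) + 31647 = 64*(5*16 - 49) + 31647 = 64*(80 - 49) + 31647 = 64*31 + 31647 = 1984 + 31647 = 33631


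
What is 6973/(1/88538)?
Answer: 617375474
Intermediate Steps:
6973/(1/88538) = 6973*88538 = 617375474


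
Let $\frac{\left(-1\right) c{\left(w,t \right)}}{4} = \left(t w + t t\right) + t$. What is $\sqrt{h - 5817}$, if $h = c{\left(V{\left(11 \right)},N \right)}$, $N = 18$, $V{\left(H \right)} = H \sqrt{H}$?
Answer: $\sqrt{-7185 - 792 \sqrt{11}} \approx 99.054 i$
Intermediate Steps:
$V{\left(H \right)} = H^{\frac{3}{2}}$
$c{\left(w,t \right)} = - 4 t - 4 t^{2} - 4 t w$ ($c{\left(w,t \right)} = - 4 \left(\left(t w + t t\right) + t\right) = - 4 \left(\left(t w + t^{2}\right) + t\right) = - 4 \left(\left(t^{2} + t w\right) + t\right) = - 4 \left(t + t^{2} + t w\right) = - 4 t - 4 t^{2} - 4 t w$)
$h = -1368 - 792 \sqrt{11}$ ($h = \left(-4\right) 18 \left(1 + 18 + 11^{\frac{3}{2}}\right) = \left(-4\right) 18 \left(1 + 18 + 11 \sqrt{11}\right) = \left(-4\right) 18 \left(19 + 11 \sqrt{11}\right) = -1368 - 792 \sqrt{11} \approx -3994.8$)
$\sqrt{h - 5817} = \sqrt{\left(-1368 - 792 \sqrt{11}\right) - 5817} = \sqrt{-7185 - 792 \sqrt{11}}$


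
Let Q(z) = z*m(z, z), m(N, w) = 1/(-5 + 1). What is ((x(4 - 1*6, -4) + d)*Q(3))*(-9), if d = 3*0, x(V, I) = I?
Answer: -27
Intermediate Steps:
m(N, w) = -1/4 (m(N, w) = 1/(-4) = -1/4)
d = 0
Q(z) = -z/4 (Q(z) = z*(-1/4) = -z/4)
((x(4 - 1*6, -4) + d)*Q(3))*(-9) = ((-4 + 0)*(-1/4*3))*(-9) = -4*(-3/4)*(-9) = 3*(-9) = -27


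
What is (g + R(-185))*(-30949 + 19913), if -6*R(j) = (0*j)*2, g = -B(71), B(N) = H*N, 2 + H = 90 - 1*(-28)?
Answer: 90892496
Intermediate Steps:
H = 116 (H = -2 + (90 - 1*(-28)) = -2 + (90 + 28) = -2 + 118 = 116)
B(N) = 116*N
g = -8236 (g = -116*71 = -1*8236 = -8236)
R(j) = 0 (R(j) = -0*j*2/6 = -0*2 = -1/6*0 = 0)
(g + R(-185))*(-30949 + 19913) = (-8236 + 0)*(-30949 + 19913) = -8236*(-11036) = 90892496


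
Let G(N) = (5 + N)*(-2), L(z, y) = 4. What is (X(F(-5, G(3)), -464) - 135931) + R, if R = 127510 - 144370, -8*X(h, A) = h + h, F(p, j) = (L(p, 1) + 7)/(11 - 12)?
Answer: -611153/4 ≈ -1.5279e+5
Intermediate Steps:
G(N) = -10 - 2*N
F(p, j) = -11 (F(p, j) = (4 + 7)/(11 - 12) = 11/(-1) = 11*(-1) = -11)
X(h, A) = -h/4 (X(h, A) = -(h + h)/8 = -h/4)
R = -16860
(X(F(-5, G(3)), -464) - 135931) + R = (-¼*(-11) - 135931) - 16860 = (11/4 - 135931) - 16860 = -543713/4 - 16860 = -611153/4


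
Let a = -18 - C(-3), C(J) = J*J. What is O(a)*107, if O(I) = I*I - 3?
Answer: 77682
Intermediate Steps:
C(J) = J²
a = -27 (a = -18 - 1*(-3)² = -18 - 1*9 = -18 - 9 = -27)
O(I) = -3 + I² (O(I) = I² - 3 = -3 + I²)
O(a)*107 = (-3 + (-27)²)*107 = (-3 + 729)*107 = 726*107 = 77682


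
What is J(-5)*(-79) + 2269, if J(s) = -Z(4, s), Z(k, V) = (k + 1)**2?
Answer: 4244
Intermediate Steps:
Z(k, V) = (1 + k)**2
J(s) = -25 (J(s) = -(1 + 4)**2 = -1*5**2 = -1*25 = -25)
J(-5)*(-79) + 2269 = -25*(-79) + 2269 = 1975 + 2269 = 4244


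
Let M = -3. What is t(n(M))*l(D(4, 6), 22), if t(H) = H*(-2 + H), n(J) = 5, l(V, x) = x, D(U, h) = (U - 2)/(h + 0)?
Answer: 330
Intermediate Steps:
D(U, h) = (-2 + U)/h
t(n(M))*l(D(4, 6), 22) = (5*(-2 + 5))*22 = (5*3)*22 = 15*22 = 330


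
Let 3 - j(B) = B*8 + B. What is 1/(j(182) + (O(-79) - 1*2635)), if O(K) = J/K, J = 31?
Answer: -79/337361 ≈ -0.00023417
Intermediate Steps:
O(K) = 31/K
j(B) = 3 - 9*B (j(B) = 3 - (B*8 + B) = 3 - (8*B + B) = 3 - 9*B)
1/(j(182) + (O(-79) - 1*2635)) = 1/((3 - 9*182) + (31/(-79) - 1*2635)) = 1/((3 - 1638) + (31*(-1/79) - 2635)) = 1/(-1635 + (-31/79 - 2635)) = 1/(-1635 - 208196/79) = 1/(-337361/79) = -79/337361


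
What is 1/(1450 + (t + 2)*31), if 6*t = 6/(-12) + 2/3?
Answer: 36/54463 ≈ 0.00066100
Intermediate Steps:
t = 1/36 (t = (6/(-12) + 2/3)/6 = (6*(-1/12) + 2*(⅓))/6 = (-½ + ⅔)/6 = (⅙)*(⅙) = 1/36 ≈ 0.027778)
1/(1450 + (t + 2)*31) = 1/(1450 + (1/36 + 2)*31) = 1/(1450 + (73/36)*31) = 1/(1450 + 2263/36) = 1/(54463/36) = 36/54463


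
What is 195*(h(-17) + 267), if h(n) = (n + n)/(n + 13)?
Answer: 107445/2 ≈ 53723.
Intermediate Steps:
h(n) = 2*n/(13 + n) (h(n) = (2*n)/(13 + n) = 2*n/(13 + n))
195*(h(-17) + 267) = 195*(2*(-17)/(13 - 17) + 267) = 195*(2*(-17)/(-4) + 267) = 195*(2*(-17)*(-1/4) + 267) = 195*(17/2 + 267) = 195*(551/2) = 107445/2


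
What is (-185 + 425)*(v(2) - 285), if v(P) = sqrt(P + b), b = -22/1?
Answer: -68400 + 480*I*sqrt(5) ≈ -68400.0 + 1073.3*I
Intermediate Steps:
b = -22 (b = -22*1 = -22)
v(P) = sqrt(-22 + P) (v(P) = sqrt(P - 22) = sqrt(-22 + P))
(-185 + 425)*(v(2) - 285) = (-185 + 425)*(sqrt(-22 + 2) - 285) = 240*(sqrt(-20) - 285) = 240*(2*I*sqrt(5) - 285) = 240*(-285 + 2*I*sqrt(5)) = -68400 + 480*I*sqrt(5)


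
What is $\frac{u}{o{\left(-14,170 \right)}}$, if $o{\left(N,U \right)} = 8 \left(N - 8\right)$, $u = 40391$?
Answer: $- \frac{40391}{176} \approx -229.49$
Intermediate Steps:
$o{\left(N,U \right)} = -64 + 8 N$ ($o{\left(N,U \right)} = 8 \left(-8 + N\right) = -64 + 8 N$)
$\frac{u}{o{\left(-14,170 \right)}} = \frac{40391}{-64 + 8 \left(-14\right)} = \frac{40391}{-64 - 112} = \frac{40391}{-176} = 40391 \left(- \frac{1}{176}\right) = - \frac{40391}{176}$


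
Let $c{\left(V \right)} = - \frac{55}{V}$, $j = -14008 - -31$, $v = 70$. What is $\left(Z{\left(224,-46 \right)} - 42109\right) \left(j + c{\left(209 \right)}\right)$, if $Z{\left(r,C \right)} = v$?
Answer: $\frac{11164213152}{19} \approx 5.8759 \cdot 10^{8}$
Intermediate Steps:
$j = -13977$ ($j = -14008 + 31 = -13977$)
$Z{\left(r,C \right)} = 70$
$\left(Z{\left(224,-46 \right)} - 42109\right) \left(j + c{\left(209 \right)}\right) = \left(70 - 42109\right) \left(-13977 - \frac{55}{209}\right) = - 42039 \left(-13977 - \frac{5}{19}\right) = \left(-42039\right) \left(- \frac{265568}{19}\right) = \frac{11164213152}{19}$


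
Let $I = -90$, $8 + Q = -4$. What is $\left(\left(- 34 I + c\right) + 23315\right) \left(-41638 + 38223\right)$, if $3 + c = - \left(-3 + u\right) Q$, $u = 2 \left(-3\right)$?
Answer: $-89691560$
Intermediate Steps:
$Q = -12$ ($Q = -8 - 4 = -12$)
$u = -6$
$c = -111$ ($c = -3 - \left(-3 - 6\right) \left(-12\right) = -3 - \left(-9\right) \left(-12\right) = -3 - 108 = -111$)
$\left(\left(- 34 I + c\right) + 23315\right) \left(-41638 + 38223\right) = \left(\left(\left(-34\right) \left(-90\right) - 111\right) + 23315\right) \left(-41638 + 38223\right) = \left(\left(3060 - 111\right) + 23315\right) \left(-3415\right) = \left(2949 + 23315\right) \left(-3415\right) = 26264 \left(-3415\right) = -89691560$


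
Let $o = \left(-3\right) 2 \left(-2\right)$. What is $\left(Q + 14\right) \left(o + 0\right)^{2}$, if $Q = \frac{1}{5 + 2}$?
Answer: $\frac{14256}{7} \approx 2036.6$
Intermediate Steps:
$Q = \frac{1}{7} \approx 0.14286$
$o = 12$ ($o = \left(-6\right) \left(-2\right) = 12$)
$\left(Q + 14\right) \left(o + 0\right)^{2} = \left(\frac{1}{7} + 14\right) \left(12 + 0\right)^{2} = \frac{99 \cdot 12^{2}}{7} = \frac{99}{7} \cdot 144 = \frac{14256}{7}$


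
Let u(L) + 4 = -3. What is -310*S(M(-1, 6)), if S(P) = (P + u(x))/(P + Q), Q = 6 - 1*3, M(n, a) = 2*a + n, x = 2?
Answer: -620/7 ≈ -88.571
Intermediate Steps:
M(n, a) = n + 2*a
u(L) = -7 (u(L) = -4 - 3 = -7)
Q = 3 (Q = 6 - 3 = 3)
S(P) = (-7 + P)/(3 + P) (S(P) = (P - 7)/(P + 3) = (-7 + P)/(3 + P))
-310*S(M(-1, 6)) = -310*(-7 + (-1 + 2*6))/(3 + (-1 + 2*6)) = -310*(-7 + (-1 + 12))/(3 + (-1 + 12)) = -310*(-7 + 11)/(3 + 11) = -310*4/14 = -155*4/7 = -310*2/7 = -620/7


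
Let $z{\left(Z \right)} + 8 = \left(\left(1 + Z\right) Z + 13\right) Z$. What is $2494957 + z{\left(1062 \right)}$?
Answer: $1201406927$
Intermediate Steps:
$z{\left(Z \right)} = -8 + Z \left(13 + Z \left(1 + Z\right)\right)$ ($z{\left(Z \right)} = -8 + \left(\left(1 + Z\right) Z + 13\right) Z = -8 + \left(Z \left(1 + Z\right) + 13\right) Z = -8 + \left(13 + Z \left(1 + Z\right)\right) Z = -8 + Z \left(13 + Z \left(1 + Z\right)\right)$)
$2494957 + z{\left(1062 \right)} = 2494957 + \left(-8 + 1062^{2} + 1062^{3} + 13 \cdot 1062\right) = 2494957 + \left(-8 + 1127844 + 1197770328 + 13806\right) = 2494957 + 1198911970 = 1201406927$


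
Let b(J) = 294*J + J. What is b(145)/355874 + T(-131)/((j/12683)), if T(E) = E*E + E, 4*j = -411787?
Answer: -307445407860115/146544286838 ≈ -2098.0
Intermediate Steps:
j = -411787/4 (j = (¼)*(-411787) = -411787/4 ≈ -1.0295e+5)
T(E) = E + E² (T(E) = E² + E = E + E²)
b(J) = 295*J
b(145)/355874 + T(-131)/((j/12683)) = (295*145)/355874 + (-131*(1 - 131))/((-411787/4/12683)) = 42775*(1/355874) + (-131*(-130))/((-411787/4*1/12683)) = 42775/355874 + 17030/(-411787/50732) = 42775/355874 + 17030*(-50732/411787) = 42775/355874 - 863965960/411787 = -307445407860115/146544286838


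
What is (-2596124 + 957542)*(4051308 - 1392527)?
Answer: -4356630688542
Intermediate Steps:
(-2596124 + 957542)*(4051308 - 1392527) = -1638582*2658781 = -4356630688542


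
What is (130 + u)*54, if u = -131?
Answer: -54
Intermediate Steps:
(130 + u)*54 = (130 - 131)*54 = -1*54 = -54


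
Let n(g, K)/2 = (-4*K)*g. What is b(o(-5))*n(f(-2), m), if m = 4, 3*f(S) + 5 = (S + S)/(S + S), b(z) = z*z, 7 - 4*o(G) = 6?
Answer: 8/3 ≈ 2.6667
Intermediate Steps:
o(G) = ¼ (o(G) = 7/4 - ¼*6 = 7/4 - 3/2 = ¼)
b(z) = z²
f(S) = -4/3 (f(S) = -5/3 + ((S + S)/(S + S))/3 = -5/3 + ((2*S)/((2*S)))/3 = -5/3 + ((2*S)*(1/(2*S)))/3 = -5/3 + (⅓)*1 = -5/3 + ⅓ = -4/3)
n(g, K) = -8*K*g (n(g, K) = 2*((-4*K)*g) = 2*(-4*K*g) = -8*K*g)
b(o(-5))*n(f(-2), m) = (¼)²*(-8*4*(-4/3)) = (1/16)*(128/3) = 8/3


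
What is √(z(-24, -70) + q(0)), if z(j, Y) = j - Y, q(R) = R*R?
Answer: √46 ≈ 6.7823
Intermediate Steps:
q(R) = R²
√(z(-24, -70) + q(0)) = √((-24 - 1*(-70)) + 0²) = √((-24 + 70) + 0) = √(46 + 0) = √46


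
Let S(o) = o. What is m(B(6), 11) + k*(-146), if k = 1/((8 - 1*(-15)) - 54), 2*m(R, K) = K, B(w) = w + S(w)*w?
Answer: 633/62 ≈ 10.210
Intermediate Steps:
B(w) = w + w**2 (B(w) = w + w*w = w + w**2)
m(R, K) = K/2
k = -1/31 (k = 1/((8 + 15) - 54) = 1/(23 - 54) = 1/(-31) = -1/31 ≈ -0.032258)
m(B(6), 11) + k*(-146) = (1/2)*11 - 1/31*(-146) = 11/2 + 146/31 = 633/62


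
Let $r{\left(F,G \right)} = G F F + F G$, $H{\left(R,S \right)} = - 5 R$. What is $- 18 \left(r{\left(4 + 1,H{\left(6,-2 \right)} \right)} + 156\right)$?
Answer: $13392$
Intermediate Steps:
$r{\left(F,G \right)} = F G + G F^{2}$ ($r{\left(F,G \right)} = F G F + F G = G F^{2} + F G = F G + G F^{2}$)
$- 18 \left(r{\left(4 + 1,H{\left(6,-2 \right)} \right)} + 156\right) = - 18 \left(\left(4 + 1\right) \left(\left(-5\right) 6\right) \left(1 + \left(4 + 1\right)\right) + 156\right) = - 18 \left(5 \left(-30\right) \left(1 + 5\right) + 156\right) = - 18 \left(5 \left(-30\right) 6 + 156\right) = - 18 \left(-900 + 156\right) = \left(-18\right) \left(-744\right) = 13392$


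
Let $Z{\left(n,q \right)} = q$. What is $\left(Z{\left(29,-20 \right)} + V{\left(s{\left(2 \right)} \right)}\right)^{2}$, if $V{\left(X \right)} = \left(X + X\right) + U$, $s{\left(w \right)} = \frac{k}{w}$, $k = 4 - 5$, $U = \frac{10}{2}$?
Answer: $256$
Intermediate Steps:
$U = 5$ ($U = 10 \cdot \frac{1}{2} = 5$)
$k = -1$
$s{\left(w \right)} = - \frac{1}{w}$
$V{\left(X \right)} = 5 + 2 X$ ($V{\left(X \right)} = \left(X + X\right) + 5 = 2 X + 5 = 5 + 2 X$)
$\left(Z{\left(29,-20 \right)} + V{\left(s{\left(2 \right)} \right)}\right)^{2} = \left(-20 + \left(5 + 2 \left(- \frac{1}{2}\right)\right)\right)^{2} = \left(-20 + \left(5 - 1\right)\right)^{2} = \left(-20 + 4\right)^{2} = \left(-16\right)^{2} = 256$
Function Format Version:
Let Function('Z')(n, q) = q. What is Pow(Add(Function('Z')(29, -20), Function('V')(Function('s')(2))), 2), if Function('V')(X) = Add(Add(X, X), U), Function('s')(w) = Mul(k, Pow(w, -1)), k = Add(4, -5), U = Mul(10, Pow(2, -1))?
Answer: 256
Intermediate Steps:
U = 5 (U = Mul(10, Rational(1, 2)) = 5)
k = -1
Function('s')(w) = Mul(-1, Pow(w, -1))
Function('V')(X) = Add(5, Mul(2, X)) (Function('V')(X) = Add(Add(X, X), 5) = Add(Mul(2, X), 5) = Add(5, Mul(2, X)))
Pow(Add(Function('Z')(29, -20), Function('V')(Function('s')(2))), 2) = Pow(Add(-20, Add(5, Mul(2, Mul(-1, Pow(2, -1))))), 2) = Pow(Add(-20, Add(5, Mul(2, Mul(-1, Rational(1, 2))))), 2) = Pow(Add(-20, Add(5, Mul(2, Rational(-1, 2)))), 2) = Pow(Add(-20, Add(5, -1)), 2) = Pow(Add(-20, 4), 2) = Pow(-16, 2) = 256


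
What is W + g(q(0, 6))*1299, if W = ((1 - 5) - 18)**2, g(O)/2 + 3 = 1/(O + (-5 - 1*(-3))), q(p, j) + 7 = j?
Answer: -8176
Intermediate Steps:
q(p, j) = -7 + j
g(O) = -6 + 2/(-2 + O) (g(O) = -6 + 2/(O + (-5 - 1*(-3))) = -6 + 2/(O + (-5 + 3)) = -6 + 2/(O - 2) = -6 + 2/(-2 + O))
W = 484 (W = (-4 - 18)**2 = (-22)**2 = 484)
W + g(q(0, 6))*1299 = 484 + (2*(7 - 3*(-7 + 6))/(-2 + (-7 + 6)))*1299 = 484 + (2*(7 - 3*(-1))/(-2 - 1))*1299 = 484 + (2*(7 + 3)/(-3))*1299 = 484 + (2*(-1/3)*10)*1299 = 484 - 20/3*1299 = 484 - 8660 = -8176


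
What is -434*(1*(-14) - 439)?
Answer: 196602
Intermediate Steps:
-434*(1*(-14) - 439) = -434*(-14 - 439) = -434*(-453) = 196602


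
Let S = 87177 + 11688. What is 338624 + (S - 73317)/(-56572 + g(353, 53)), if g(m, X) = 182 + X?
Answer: 6359011580/18779 ≈ 3.3862e+5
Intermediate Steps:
S = 98865
338624 + (S - 73317)/(-56572 + g(353, 53)) = 338624 + (98865 - 73317)/(-56572 + (182 + 53)) = 338624 + 25548/(-56572 + 235) = 338624 + 25548/(-56337) = 338624 + 25548*(-1/56337) = 338624 - 8516/18779 = 6359011580/18779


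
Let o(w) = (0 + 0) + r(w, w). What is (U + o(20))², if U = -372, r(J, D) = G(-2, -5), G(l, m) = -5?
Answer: 142129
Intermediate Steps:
r(J, D) = -5
o(w) = -5 (o(w) = (0 + 0) - 5 = 0 - 5 = -5)
(U + o(20))² = (-372 - 5)² = (-377)² = 142129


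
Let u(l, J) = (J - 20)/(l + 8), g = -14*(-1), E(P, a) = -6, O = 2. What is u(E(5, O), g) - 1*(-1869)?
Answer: 1866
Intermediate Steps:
g = 14
u(l, J) = (-20 + J)/(8 + l)
u(E(5, O), g) - 1*(-1869) = (-20 + 14)/(8 - 6) - 1*(-1869) = -6/2 + 1869 = (1/2)*(-6) + 1869 = -3 + 1869 = 1866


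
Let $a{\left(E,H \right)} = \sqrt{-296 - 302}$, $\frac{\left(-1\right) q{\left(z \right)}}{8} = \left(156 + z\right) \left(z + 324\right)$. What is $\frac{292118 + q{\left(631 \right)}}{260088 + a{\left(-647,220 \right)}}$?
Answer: $- \frac{743924764728}{33822884171} + \frac{2860281 i \sqrt{598}}{33822884171} \approx -21.995 + 0.002068 i$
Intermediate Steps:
$q{\left(z \right)} = - 8 \left(156 + z\right) \left(324 + z\right)$ ($q{\left(z \right)} = - 8 \left(156 + z\right) \left(z + 324\right) = - 8 \left(156 + z\right) \left(324 + z\right)$)
$a{\left(E,H \right)} = i \sqrt{598}$ ($a{\left(E,H \right)} = \sqrt{-598} = i \sqrt{598}$)
$\frac{292118 + q{\left(631 \right)}}{260088 + a{\left(-647,220 \right)}} = \frac{292118 - \left(2827392 + 3185288\right)}{260088 + i \sqrt{598}} = \frac{292118 - 6012680}{260088 + i \sqrt{598}} = - \frac{5720562}{260088 + i \sqrt{598}}$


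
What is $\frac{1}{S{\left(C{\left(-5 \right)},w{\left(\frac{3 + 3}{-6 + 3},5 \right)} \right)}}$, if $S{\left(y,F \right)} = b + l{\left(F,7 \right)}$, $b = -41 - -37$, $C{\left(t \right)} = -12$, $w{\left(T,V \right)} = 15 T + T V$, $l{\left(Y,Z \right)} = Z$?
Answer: $\frac{1}{3} \approx 0.33333$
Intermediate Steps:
$b = -4$ ($b = -41 + 37 = -4$)
$S{\left(y,F \right)} = 3$ ($S{\left(y,F \right)} = -4 + 7 = 3$)
$\frac{1}{S{\left(C{\left(-5 \right)},w{\left(\frac{3 + 3}{-6 + 3},5 \right)} \right)}} = \frac{1}{3}$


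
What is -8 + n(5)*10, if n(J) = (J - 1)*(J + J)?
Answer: 392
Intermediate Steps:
n(J) = 2*J*(-1 + J) (n(J) = (-1 + J)*(2*J) = 2*J*(-1 + J))
-8 + n(5)*10 = -8 + (2*5*(-1 + 5))*10 = -8 + (2*5*4)*10 = -8 + 40*10 = -8 + 400 = 392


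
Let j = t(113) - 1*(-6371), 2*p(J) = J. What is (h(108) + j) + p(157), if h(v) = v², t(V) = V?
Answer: 36453/2 ≈ 18227.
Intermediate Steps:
p(J) = J/2
j = 6484 (j = 113 - 1*(-6371) = 113 + 6371 = 6484)
(h(108) + j) + p(157) = (108² + 6484) + (½)*157 = (11664 + 6484) + 157/2 = 18148 + 157/2 = 36453/2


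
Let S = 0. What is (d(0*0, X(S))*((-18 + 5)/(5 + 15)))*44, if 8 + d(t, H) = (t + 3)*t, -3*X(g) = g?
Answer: 1144/5 ≈ 228.80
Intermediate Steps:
X(g) = -g/3
d(t, H) = -8 + t*(3 + t) (d(t, H) = -8 + (t + 3)*t = -8 + (3 + t)*t = -8 + t*(3 + t))
(d(0*0, X(S))*((-18 + 5)/(5 + 15)))*44 = ((-8 + (0*0)² + 3*(0*0))*((-18 + 5)/(5 + 15)))*44 = ((-8 + 0² + 3*0)*(-13/20))*44 = ((-8 + 0 + 0)*(-13*1/20))*44 = -8*(-13/20)*44 = (26/5)*44 = 1144/5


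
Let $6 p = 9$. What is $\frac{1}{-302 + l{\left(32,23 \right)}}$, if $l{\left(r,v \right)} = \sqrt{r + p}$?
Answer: $- \frac{604}{182341} - \frac{\sqrt{134}}{182341} \approx -0.003376$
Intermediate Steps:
$p = \frac{3}{2}$ ($p = \frac{1}{6} \cdot 9 = \frac{3}{2} \approx 1.5$)
$l{\left(r,v \right)} = \sqrt{\frac{3}{2} + r}$ ($l{\left(r,v \right)} = \sqrt{r + \frac{3}{2}} = \sqrt{\frac{3}{2} + r}$)
$\frac{1}{-302 + l{\left(32,23 \right)}} = \frac{1}{-302 + \frac{\sqrt{6 + 4 \cdot 32}}{2}} = \frac{1}{-302 + \frac{\sqrt{6 + 128}}{2}} = \frac{1}{-302 + \frac{\sqrt{134}}{2}}$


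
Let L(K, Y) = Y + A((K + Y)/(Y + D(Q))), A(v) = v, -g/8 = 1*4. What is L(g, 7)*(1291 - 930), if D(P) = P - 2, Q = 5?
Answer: 3249/2 ≈ 1624.5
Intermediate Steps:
D(P) = -2 + P
g = -32 (g = -8*4 = -32)
L(K, Y) = Y + (K + Y)/(3 + Y) (L(K, Y) = Y + (K + Y)/(Y + (-2 + 5)) = Y + (K + Y)/(Y + 3) = Y + (K + Y)/(3 + Y))
L(g, 7)*(1291 - 930) = ((-32 + 7 + 7*(3 + 7))/(3 + 7))*(1291 - 930) = ((-32 + 7 + 7*10)/10)*361 = ((-32 + 7 + 70)/10)*361 = ((1/10)*45)*361 = (9/2)*361 = 3249/2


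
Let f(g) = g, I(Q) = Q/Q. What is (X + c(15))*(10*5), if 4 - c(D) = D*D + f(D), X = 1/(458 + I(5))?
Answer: -5416150/459 ≈ -11800.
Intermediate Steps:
I(Q) = 1
X = 1/459 (X = 1/(458 + 1) = 1/459 ≈ 0.0021787)
c(D) = 4 - D - D**2 (c(D) = 4 - (D*D + D) = 4 - (D**2 + D) = 4 - (D + D**2) = 4 + (-D - D**2) = 4 - D - D**2)
(X + c(15))*(10*5) = (1/459 + (4 - 1*15 - 1*15**2))*(10*5) = (1/459 + (4 - 15 - 1*225))*50 = (1/459 + (4 - 15 - 225))*50 = (1/459 - 236)*50 = -108323/459*50 = -5416150/459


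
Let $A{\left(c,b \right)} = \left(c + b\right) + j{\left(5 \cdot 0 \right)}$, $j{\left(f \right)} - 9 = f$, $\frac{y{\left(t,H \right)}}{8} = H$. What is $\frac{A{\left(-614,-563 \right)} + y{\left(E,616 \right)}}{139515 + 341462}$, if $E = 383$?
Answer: $\frac{3760}{480977} \approx 0.0078174$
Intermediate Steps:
$y{\left(t,H \right)} = 8 H$
$j{\left(f \right)} = 9 + f$
$A{\left(c,b \right)} = 9 + b + c$ ($A{\left(c,b \right)} = \left(c + b\right) + \left(9 + 5 \cdot 0\right) = \left(b + c\right) + \left(9 + 0\right) = \left(b + c\right) + 9 = 9 + b + c$)
$\frac{A{\left(-614,-563 \right)} + y{\left(E,616 \right)}}{139515 + 341462} = \frac{\left(9 - 563 - 614\right) + 8 \cdot 616}{139515 + 341462} = \frac{-1168 + 4928}{480977} = 3760 \cdot \frac{1}{480977} = \frac{3760}{480977}$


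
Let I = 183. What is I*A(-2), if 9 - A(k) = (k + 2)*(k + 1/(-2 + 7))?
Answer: 1647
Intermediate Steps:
A(k) = 9 - (2 + k)*(⅕ + k) (A(k) = 9 - (k + 2)*(k + 1/(-2 + 7)) = 9 - (2 + k)*(k + 1/5) = 9 - (2 + k)*(k + ⅕) = 9 - (2 + k)*(⅕ + k))
I*A(-2) = 183*(43/5 - 1*(-2)² - 11/5*(-2)) = 183*(43/5 - 1*4 + 22/5) = 183*(43/5 - 4 + 22/5) = 183*9 = 1647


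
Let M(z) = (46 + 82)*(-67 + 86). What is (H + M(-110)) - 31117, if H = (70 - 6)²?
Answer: -24589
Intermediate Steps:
H = 4096 (H = 64² = 4096)
M(z) = 2432 (M(z) = 128*19 = 2432)
(H + M(-110)) - 31117 = (4096 + 2432) - 31117 = 6528 - 31117 = -24589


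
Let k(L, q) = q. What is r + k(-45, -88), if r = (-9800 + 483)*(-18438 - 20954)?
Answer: 367015176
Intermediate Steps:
r = 367015264 (r = -9317*(-39392) = 367015264)
r + k(-45, -88) = 367015264 - 88 = 367015176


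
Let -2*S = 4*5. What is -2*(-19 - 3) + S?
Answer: 34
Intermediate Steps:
S = -10 (S = -2*5 = -1/2*20 = -10)
-2*(-19 - 3) + S = -2*(-19 - 3) - 10 = -2*(-22) - 10 = 44 - 10 = 34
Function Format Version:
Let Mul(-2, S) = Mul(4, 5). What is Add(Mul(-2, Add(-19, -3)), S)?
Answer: 34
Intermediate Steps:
S = -10 (S = Mul(Rational(-1, 2), Mul(4, 5)) = Mul(Rational(-1, 2), 20) = -10)
Add(Mul(-2, Add(-19, -3)), S) = Add(Mul(-2, Add(-19, -3)), -10) = Add(Mul(-2, -22), -10) = Add(44, -10) = 34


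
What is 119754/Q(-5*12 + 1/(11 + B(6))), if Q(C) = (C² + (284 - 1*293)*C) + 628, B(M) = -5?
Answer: 4311144/170875 ≈ 25.230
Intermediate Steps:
Q(C) = 628 + C² - 9*C (Q(C) = (C² + (284 - 293)*C) + 628 = (C² - 9*C) + 628 = 628 + C² - 9*C)
119754/Q(-5*12 + 1/(11 + B(6))) = 119754/(628 + (-5*12 + 1/(11 - 5))² - 9*(-5*12 + 1/(11 - 5))) = 119754/(628 + (-60 + 1/6)² - 9*(-60 + 1/6)) = 119754/(628 + (-60 + ⅙)² - 9*(-60 + ⅙)) = 119754/(628 + (-359/6)² - 9*(-359/6)) = 119754/(628 + 128881/36 + 1077/2) = 119754/(170875/36) = 119754*(36/170875) = 4311144/170875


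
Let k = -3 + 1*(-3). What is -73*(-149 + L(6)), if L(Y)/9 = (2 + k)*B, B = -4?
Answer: 365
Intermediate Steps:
k = -6 (k = -3 - 3 = -6)
L(Y) = 144 (L(Y) = 9*((2 - 6)*(-4)) = 9*(-4*(-4)) = 9*16 = 144)
-73*(-149 + L(6)) = -73*(-149 + 144) = -73*(-5) = 365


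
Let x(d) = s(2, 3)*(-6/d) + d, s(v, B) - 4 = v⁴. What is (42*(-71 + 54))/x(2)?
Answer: 357/29 ≈ 12.310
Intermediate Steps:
s(v, B) = 4 + v⁴
x(d) = d - 120/d (x(d) = (4 + 2⁴)*(-6/d) + d = (4 + 16)*(-6/d) + d = 20*(-6/d) + d = -120/d + d = d - 120/d)
(42*(-71 + 54))/x(2) = (42*(-71 + 54))/(2 - 120/2) = (42*(-17))/(2 - 120*½) = -714/(2 - 60) = -714/(-58) = -714*(-1/58) = 357/29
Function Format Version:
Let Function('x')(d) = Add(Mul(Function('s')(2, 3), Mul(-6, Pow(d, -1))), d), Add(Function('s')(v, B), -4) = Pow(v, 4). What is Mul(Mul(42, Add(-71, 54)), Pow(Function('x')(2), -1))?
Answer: Rational(357, 29) ≈ 12.310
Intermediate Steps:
Function('s')(v, B) = Add(4, Pow(v, 4))
Function('x')(d) = Add(d, Mul(-120, Pow(d, -1))) (Function('x')(d) = Add(Mul(Add(4, Pow(2, 4)), Mul(-6, Pow(d, -1))), d) = Add(Mul(Add(4, 16), Mul(-6, Pow(d, -1))), d) = Add(Mul(20, Mul(-6, Pow(d, -1))), d) = Add(Mul(-120, Pow(d, -1)), d) = Add(d, Mul(-120, Pow(d, -1))))
Mul(Mul(42, Add(-71, 54)), Pow(Function('x')(2), -1)) = Mul(Mul(42, Add(-71, 54)), Pow(Add(2, Mul(-120, Pow(2, -1))), -1)) = Mul(Mul(42, -17), Pow(Add(2, Mul(-120, Rational(1, 2))), -1)) = Mul(-714, Pow(Add(2, -60), -1)) = Mul(-714, Pow(-58, -1)) = Mul(-714, Rational(-1, 58)) = Rational(357, 29)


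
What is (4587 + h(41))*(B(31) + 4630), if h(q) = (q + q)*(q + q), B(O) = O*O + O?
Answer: 63590442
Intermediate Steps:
B(O) = O + O² (B(O) = O² + O = O + O²)
h(q) = 4*q² (h(q) = (2*q)*(2*q) = 4*q²)
(4587 + h(41))*(B(31) + 4630) = (4587 + 4*41²)*(31*(1 + 31) + 4630) = (4587 + 4*1681)*(31*32 + 4630) = (4587 + 6724)*(992 + 4630) = 11311*5622 = 63590442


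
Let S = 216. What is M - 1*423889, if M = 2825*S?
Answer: 186311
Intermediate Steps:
M = 610200 (M = 2825*216 = 610200)
M - 1*423889 = 610200 - 1*423889 = 610200 - 423889 = 186311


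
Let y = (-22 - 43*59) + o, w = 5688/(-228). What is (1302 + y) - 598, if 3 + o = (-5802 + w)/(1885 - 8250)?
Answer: -224586518/120935 ≈ -1857.1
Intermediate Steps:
w = -474/19 (w = 5688*(-1/228) = -474/19 ≈ -24.947)
o = -252093/120935 (o = -3 + (-5802 - 474/19)/(1885 - 8250) = -3 - 110712/19/(-6365) = -3 - 110712/19*(-1/6365) = -3 + 110712/120935 = -252093/120935 ≈ -2.0845)
y = -309724758/120935 (y = (-22 - 43*59) - 252093/120935 = (-22 - 2537) - 252093/120935 = -2559 - 252093/120935 = -309724758/120935 ≈ -2561.1)
(1302 + y) - 598 = (1302 - 309724758/120935) - 598 = -152267388/120935 - 598 = -224586518/120935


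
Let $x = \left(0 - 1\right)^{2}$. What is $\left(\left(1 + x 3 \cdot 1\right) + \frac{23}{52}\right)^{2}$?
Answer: $\frac{53361}{2704} \approx 19.734$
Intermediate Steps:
$x = 1$ ($x = \left(-1\right)^{2} = 1$)
$\left(\left(1 + x 3 \cdot 1\right) + \frac{23}{52}\right)^{2} = \left(\left(1 + 1 \cdot 3 \cdot 1\right) + \frac{23}{52}\right)^{2} = \left(\left(1 + 1 \cdot 3\right) + 23 \cdot \frac{1}{52}\right)^{2} = \left(\left(1 + 3\right) + \frac{23}{52}\right)^{2} = \left(4 + \frac{23}{52}\right)^{2} = \left(\frac{231}{52}\right)^{2} = \frac{53361}{2704}$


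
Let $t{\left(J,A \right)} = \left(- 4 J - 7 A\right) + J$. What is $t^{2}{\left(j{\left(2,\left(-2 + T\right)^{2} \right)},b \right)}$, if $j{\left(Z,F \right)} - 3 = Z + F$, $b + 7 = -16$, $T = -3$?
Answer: $5041$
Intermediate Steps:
$b = -23$ ($b = -7 - 16 = -23$)
$j{\left(Z,F \right)} = 3 + F + Z$ ($j{\left(Z,F \right)} = 3 + \left(Z + F\right) = 3 + \left(F + Z\right) = 3 + F + Z$)
$t{\left(J,A \right)} = - 7 A - 3 J$ ($t{\left(J,A \right)} = \left(- 7 A - 4 J\right) + J = - 7 A - 3 J$)
$t^{2}{\left(j{\left(2,\left(-2 + T\right)^{2} \right)},b \right)} = \left(\left(-7\right) \left(-23\right) - 3 \left(3 + \left(-2 - 3\right)^{2} + 2\right)\right)^{2} = \left(161 - 3 \left(3 + \left(-5\right)^{2} + 2\right)\right)^{2} = \left(161 - 3 \left(3 + 25 + 2\right)\right)^{2} = \left(161 - 90\right)^{2} = 71^{2} = 5041$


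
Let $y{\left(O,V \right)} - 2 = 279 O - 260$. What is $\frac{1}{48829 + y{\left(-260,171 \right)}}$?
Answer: $- \frac{1}{23969} \approx -4.1721 \cdot 10^{-5}$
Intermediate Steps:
$y{\left(O,V \right)} = -258 + 279 O$ ($y{\left(O,V \right)} = 2 + \left(279 O - 260\right) = 2 + \left(-260 + 279 O\right) = -258 + 279 O$)
$\frac{1}{48829 + y{\left(-260,171 \right)}} = \frac{1}{48829 + \left(-258 + 279 \left(-260\right)\right)} = \frac{1}{48829 - 72798} = \frac{1}{-23969} = - \frac{1}{23969}$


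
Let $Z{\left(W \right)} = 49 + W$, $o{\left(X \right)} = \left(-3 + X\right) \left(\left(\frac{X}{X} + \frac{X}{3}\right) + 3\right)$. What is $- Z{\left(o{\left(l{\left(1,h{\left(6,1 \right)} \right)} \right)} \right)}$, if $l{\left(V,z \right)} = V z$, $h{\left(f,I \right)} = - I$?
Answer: $- \frac{103}{3} \approx -34.333$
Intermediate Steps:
$o{\left(X \right)} = \left(-3 + X\right) \left(4 + \frac{X}{3}\right)$ ($o{\left(X \right)} = \left(-3 + X\right) \left(\left(1 + X \frac{1}{3}\right) + 3\right) = \left(-3 + X\right) \left(\left(1 + \frac{X}{3}\right) + 3\right) = \left(-3 + X\right) \left(4 + \frac{X}{3}\right)$)
$- Z{\left(o{\left(l{\left(1,h{\left(6,1 \right)} \right)} \right)} \right)} = - (49 + \left(-12 + 3 \cdot 1 \left(\left(-1\right) 1\right) + \frac{\left(1 \left(\left(-1\right) 1\right)\right)^{2}}{3}\right)) = - (49 + \left(-12 + 3 \cdot 1 \left(-1\right) + \frac{\left(1 \left(-1\right)\right)^{2}}{3}\right)) = - (49 + \left(-12 + 3 \left(-1\right) + \frac{\left(-1\right)^{2}}{3}\right)) = - (49 - \frac{44}{3}) = \left(-1\right) \frac{103}{3} = - \frac{103}{3}$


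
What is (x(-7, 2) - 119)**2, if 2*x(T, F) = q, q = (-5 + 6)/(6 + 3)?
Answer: 4583881/324 ≈ 14148.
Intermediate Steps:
q = 1/9 ≈ 0.11111
x(T, F) = 1/18 (x(T, F) = (1/2)*(1/9) = 1/18)
(x(-7, 2) - 119)**2 = (1/18 - 119)**2 = (-2141/18)**2 = 4583881/324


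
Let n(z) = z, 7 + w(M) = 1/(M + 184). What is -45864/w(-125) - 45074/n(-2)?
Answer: 2997805/103 ≈ 29105.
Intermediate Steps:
w(M) = -7 + 1/(184 + M) (w(M) = -7 + 1/(M + 184) = -7 + 1/(184 + M))
-45864/w(-125) - 45074/n(-2) = -45864*(184 - 125)/(-1287 - 7*(-125)) - 45074/(-2) = -45864*59/(-1287 + 875) - 45074*(-½) = -45864/((1/59)*(-412)) + 22537 = -45864/(-412/59) + 22537 = -45864*(-59/412) + 22537 = 676494/103 + 22537 = 2997805/103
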